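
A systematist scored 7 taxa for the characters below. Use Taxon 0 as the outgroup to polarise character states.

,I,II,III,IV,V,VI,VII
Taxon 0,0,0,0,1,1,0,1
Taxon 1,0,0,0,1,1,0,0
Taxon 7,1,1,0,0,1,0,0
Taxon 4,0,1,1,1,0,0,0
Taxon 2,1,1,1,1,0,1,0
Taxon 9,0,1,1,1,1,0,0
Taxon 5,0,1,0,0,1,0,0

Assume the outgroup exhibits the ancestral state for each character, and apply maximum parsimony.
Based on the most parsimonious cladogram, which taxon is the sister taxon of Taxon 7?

Character polarity is set by the outgroup: the derived state is whichever differs from the outgroup's state, so for IV, V, VII the derived state is '0', and for the remaining characters it is '1'.
I (state '1') occurs in Taxon 2 and Taxon 7 but conflicts with the nesting implied by the other characters — most parsimoniously interpreted as homoplasy.
II (derived state '1') is shared by Taxon 2, Taxon 4, Taxon 5, Taxon 7, and Taxon 9 — a synapomorphy uniting that clade.
III (derived state '1') is shared by Taxon 2, Taxon 4, and Taxon 9 — a synapomorphy uniting that clade.
Only Taxon 5 and Taxon 7 show the derived state '0' for IV, supporting them as a clade.
Only Taxon 2 and Taxon 4 show the derived state '0' for V, supporting them as a clade.
VI: derived state '1' in Taxon 2 only — an autapomorphy, so it tells us nothing about relationships among taxa.
VII (derived state '0') is shared by all ingroup taxa — unites the whole ingroup.
Most parsimonious ingroup topology: (Taxon 1,((Taxon 7,Taxon 5),((Taxon 4,Taxon 2),Taxon 9))).
Taxon 7 and Taxon 5 form a cherry on this tree, so they are sister taxa.

Taxon 5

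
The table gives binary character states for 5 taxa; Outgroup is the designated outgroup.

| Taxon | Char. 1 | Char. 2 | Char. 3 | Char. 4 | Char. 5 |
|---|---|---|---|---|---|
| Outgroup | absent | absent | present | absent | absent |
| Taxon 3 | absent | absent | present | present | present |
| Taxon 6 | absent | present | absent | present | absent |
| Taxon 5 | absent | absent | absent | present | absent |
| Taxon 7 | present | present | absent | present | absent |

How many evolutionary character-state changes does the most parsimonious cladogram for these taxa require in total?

5

Character polarity is set by the outgroup: the derived state is whichever differs from the outgroup's state, so for Char. 3 the derived state is 'absent', and for the remaining characters it is 'present'.
Char. 1 (derived state 'present') is unique to Taxon 7 (autapomorphy; uninformative for grouping).
Char. 2 (derived state 'present') is shared by Taxon 6 and Taxon 7 — a synapomorphy uniting that clade.
Char. 3 (derived state 'absent') is shared by Taxon 5, Taxon 6, and Taxon 7 — a synapomorphy uniting that clade.
Char. 4 (derived state 'present') is shared by all ingroup taxa — unites the whole ingroup.
Char. 5 (derived state 'present') is unique to Taxon 3 (autapomorphy; uninformative for grouping).
Most parsimonious ingroup topology: (Taxon 3,((Taxon 6,Taxon 7),Taxon 5)).
Changes per character on this tree: Char. 1: 1; Char. 2: 1; Char. 3: 1; Char. 4: 1; Char. 5: 1.
Total = 5.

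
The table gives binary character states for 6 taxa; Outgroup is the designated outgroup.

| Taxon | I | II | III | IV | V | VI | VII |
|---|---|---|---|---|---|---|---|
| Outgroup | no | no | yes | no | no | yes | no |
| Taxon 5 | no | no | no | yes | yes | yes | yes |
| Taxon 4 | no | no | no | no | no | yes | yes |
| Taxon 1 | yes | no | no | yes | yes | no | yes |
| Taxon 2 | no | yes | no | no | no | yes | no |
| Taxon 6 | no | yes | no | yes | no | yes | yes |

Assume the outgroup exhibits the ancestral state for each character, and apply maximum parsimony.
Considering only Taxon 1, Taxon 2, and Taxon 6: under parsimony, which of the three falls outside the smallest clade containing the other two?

Taxon 2

Character polarity is set by the outgroup: the derived state is whichever differs from the outgroup's state, so for III, VI the derived state is 'no', and for the remaining characters it is 'yes'.
I: derived state 'yes' in Taxon 1 only — an autapomorphy, so it tells us nothing about relationships among taxa.
II (state 'yes') occurs in Taxon 2 and Taxon 6 but conflicts with the nesting implied by the other characters — most parsimoniously interpreted as homoplasy.
III (derived state 'no') is shared by all ingroup taxa — unites the whole ingroup.
IV: derived state 'yes' in Taxon 1, Taxon 5, and Taxon 6 only — synapomorphy for {Taxon 1, Taxon 5, Taxon 6}.
V: derived state 'yes' in Taxon 1 and Taxon 5 only — synapomorphy for {Taxon 1, Taxon 5}.
VI (derived state 'no') is unique to Taxon 1 (autapomorphy; uninformative for grouping).
VII: derived state 'yes' in Taxon 1, Taxon 4, Taxon 5, and Taxon 6 only — synapomorphy for {Taxon 1, Taxon 4, Taxon 5, Taxon 6}.
Most parsimonious ingroup topology: ((((Taxon 5,Taxon 1),Taxon 6),Taxon 4),Taxon 2).
Taxon 1 and Taxon 6 share a more recent common ancestor with each other than either does with Taxon 2, so Taxon 2 is the least closely related of the three.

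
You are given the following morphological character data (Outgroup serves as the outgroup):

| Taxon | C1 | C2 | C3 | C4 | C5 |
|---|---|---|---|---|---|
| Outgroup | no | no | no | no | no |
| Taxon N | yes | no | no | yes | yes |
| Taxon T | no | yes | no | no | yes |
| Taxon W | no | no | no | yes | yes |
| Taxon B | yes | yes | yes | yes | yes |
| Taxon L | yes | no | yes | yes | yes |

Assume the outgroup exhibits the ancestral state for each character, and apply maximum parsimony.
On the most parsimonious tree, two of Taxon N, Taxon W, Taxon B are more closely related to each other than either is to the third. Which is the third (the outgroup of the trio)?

The outgroup has state 'no' for every character, so 'yes' is the derived state throughout.
Only Taxon B, Taxon L, and Taxon N show the derived state 'yes' for C1, supporting them as a clade.
C2 groups Taxon B and Taxon T, which is incompatible with the clades supported by the remaining characters; treating it as convergent (homoplasy) costs fewer steps than any alternative tree.
C3: derived state 'yes' in Taxon B and Taxon L only — synapomorphy for {Taxon B, Taxon L}.
Only Taxon B, Taxon L, Taxon N, and Taxon W show the derived state 'yes' for C4, supporting them as a clade.
C5 (derived state 'yes') is shared by all ingroup taxa — unites the whole ingroup.
Most parsimonious ingroup topology: (((Taxon N,(Taxon B,Taxon L)),Taxon W),Taxon T).
Taxon N and Taxon B share a more recent common ancestor with each other than either does with Taxon W, so Taxon W is the least closely related of the three.

Taxon W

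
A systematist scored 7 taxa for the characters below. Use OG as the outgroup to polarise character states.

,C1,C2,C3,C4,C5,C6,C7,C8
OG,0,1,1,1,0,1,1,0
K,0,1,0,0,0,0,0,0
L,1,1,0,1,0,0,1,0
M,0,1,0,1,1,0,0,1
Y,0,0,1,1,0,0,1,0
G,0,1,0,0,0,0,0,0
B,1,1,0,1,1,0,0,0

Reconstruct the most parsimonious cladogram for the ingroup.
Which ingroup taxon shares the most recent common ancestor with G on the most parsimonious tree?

Character polarity is set by the outgroup: the derived state is whichever differs from the outgroup's state, so for C2, C3, C4, C6, C7 the derived state is '0', and for the remaining characters it is '1'.
C1 groups B and L, which is incompatible with the clades supported by the remaining characters; treating it as convergent (homoplasy) costs fewer steps than any alternative tree.
C2: derived state '0' in Y only — an autapomorphy, so it tells us nothing about relationships among taxa.
C3 (derived state '0') is shared by B, G, K, L, and M — a synapomorphy uniting that clade.
C4: derived state '0' in G and K only — synapomorphy for {G, K}.
C5: derived state '1' in B and M only — synapomorphy for {B, M}.
All ingroup taxa share the derived state '0' for C6; it defines the ingroup but does not resolve relationships within it.
Only B, G, K, and M show the derived state '0' for C7, supporting them as a clade.
C8: derived state '1' in M only — an autapomorphy, so it tells us nothing about relationships among taxa.
Most parsimonious ingroup topology: ((((K,G),(M,B)),L),Y).
G and K form a cherry on this tree, so they are sister taxa.

K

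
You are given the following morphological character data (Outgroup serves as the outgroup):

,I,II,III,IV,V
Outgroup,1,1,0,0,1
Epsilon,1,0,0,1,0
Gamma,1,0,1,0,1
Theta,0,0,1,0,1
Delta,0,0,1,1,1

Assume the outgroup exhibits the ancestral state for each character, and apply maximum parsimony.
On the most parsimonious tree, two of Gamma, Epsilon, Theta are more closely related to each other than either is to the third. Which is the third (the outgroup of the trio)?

Epsilon

Character polarity is set by the outgroup: the derived state is whichever differs from the outgroup's state, so for I, II, V the derived state is '0', and for the remaining characters it is '1'.
I: derived state '0' in Delta and Theta only — synapomorphy for {Delta, Theta}.
All ingroup taxa share the derived state '0' for II; it defines the ingroup but does not resolve relationships within it.
III (derived state '1') is shared by Delta, Gamma, and Theta — a synapomorphy uniting that clade.
IV (state '1') occurs in Delta and Epsilon but conflicts with the nesting implied by the other characters — most parsimoniously interpreted as homoplasy.
V: derived state '0' in Epsilon only — an autapomorphy, so it tells us nothing about relationships among taxa.
Most parsimonious ingroup topology: (Epsilon,(Gamma,(Theta,Delta))).
Gamma and Theta share a more recent common ancestor with each other than either does with Epsilon, so Epsilon is the least closely related of the three.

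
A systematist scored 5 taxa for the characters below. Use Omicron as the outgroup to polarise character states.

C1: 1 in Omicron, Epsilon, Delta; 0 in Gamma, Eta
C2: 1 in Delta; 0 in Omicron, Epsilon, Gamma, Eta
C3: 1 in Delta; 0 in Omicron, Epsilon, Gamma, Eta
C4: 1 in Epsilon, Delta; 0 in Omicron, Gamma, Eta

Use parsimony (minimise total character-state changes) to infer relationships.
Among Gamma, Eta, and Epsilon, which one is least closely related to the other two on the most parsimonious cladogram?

Character polarity is set by the outgroup: the derived state is whichever differs from the outgroup's state, so for C1 the derived state is '0', and for the remaining characters it is '1'.
C1 (derived state '0') is shared by Eta and Gamma — a synapomorphy uniting that clade.
C2 (derived state '1') is unique to Delta (autapomorphy; uninformative for grouping).
C3 (derived state '1') is unique to Delta (autapomorphy; uninformative for grouping).
Only Delta and Epsilon show the derived state '1' for C4, supporting them as a clade.
Most parsimonious ingroup topology: ((Epsilon,Delta),(Gamma,Eta)).
Gamma and Eta share a more recent common ancestor with each other than either does with Epsilon, so Epsilon is the least closely related of the three.

Epsilon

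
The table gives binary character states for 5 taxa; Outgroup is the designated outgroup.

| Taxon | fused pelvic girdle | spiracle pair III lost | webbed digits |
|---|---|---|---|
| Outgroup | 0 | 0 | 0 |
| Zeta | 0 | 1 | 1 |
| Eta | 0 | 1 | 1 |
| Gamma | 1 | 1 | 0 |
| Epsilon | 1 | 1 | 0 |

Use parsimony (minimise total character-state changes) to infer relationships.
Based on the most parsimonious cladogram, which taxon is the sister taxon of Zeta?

Eta

The outgroup has state '0' for every character, so '1' is the derived state throughout.
fused pelvic girdle (derived state '1') is shared by Epsilon and Gamma — a synapomorphy uniting that clade.
All ingroup taxa share the derived state '1' for spiracle pair III lost; it defines the ingroup but does not resolve relationships within it.
Only Eta and Zeta show the derived state '1' for webbed digits, supporting them as a clade.
Most parsimonious ingroup topology: ((Zeta,Eta),(Gamma,Epsilon)).
Zeta and Eta form a cherry on this tree, so they are sister taxa.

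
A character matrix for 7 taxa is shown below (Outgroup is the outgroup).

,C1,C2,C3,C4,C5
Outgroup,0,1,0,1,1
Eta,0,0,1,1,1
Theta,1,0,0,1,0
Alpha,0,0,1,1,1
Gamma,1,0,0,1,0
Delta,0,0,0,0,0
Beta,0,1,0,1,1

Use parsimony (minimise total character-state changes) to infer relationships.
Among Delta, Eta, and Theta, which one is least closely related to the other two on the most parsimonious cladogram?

Character polarity is set by the outgroup: the derived state is whichever differs from the outgroup's state, so for C2, C4, C5 the derived state is '0', and for the remaining characters it is '1'.
C1: derived state '1' in Gamma and Theta only — synapomorphy for {Gamma, Theta}.
C2: derived state '0' in Alpha, Delta, Eta, Gamma, and Theta only — synapomorphy for {Alpha, Delta, Eta, Gamma, Theta}.
Only Alpha and Eta show the derived state '1' for C3, supporting them as a clade.
C4: derived state '0' in Delta only — an autapomorphy, so it tells us nothing about relationships among taxa.
Only Delta, Gamma, and Theta show the derived state '0' for C5, supporting them as a clade.
Most parsimonious ingroup topology: (((Eta,Alpha),((Theta,Gamma),Delta)),Beta).
Theta and Delta share a more recent common ancestor with each other than either does with Eta, so Eta is the least closely related of the three.

Eta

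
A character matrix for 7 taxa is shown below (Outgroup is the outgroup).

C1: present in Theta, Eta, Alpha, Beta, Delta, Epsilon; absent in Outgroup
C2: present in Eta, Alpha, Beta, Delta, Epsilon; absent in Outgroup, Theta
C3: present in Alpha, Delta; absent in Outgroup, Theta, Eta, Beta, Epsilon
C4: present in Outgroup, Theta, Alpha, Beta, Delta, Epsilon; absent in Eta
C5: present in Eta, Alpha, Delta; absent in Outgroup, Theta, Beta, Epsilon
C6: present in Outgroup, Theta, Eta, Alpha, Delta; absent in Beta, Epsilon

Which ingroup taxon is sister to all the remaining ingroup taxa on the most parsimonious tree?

Character polarity is set by the outgroup: the derived state is whichever differs from the outgroup's state, so for C4, C6 the derived state is 'absent', and for the remaining characters it is 'present'.
All ingroup taxa share the derived state 'present' for C1; it defines the ingroup but does not resolve relationships within it.
C2: derived state 'present' in Alpha, Beta, Delta, Epsilon, and Eta only — synapomorphy for {Alpha, Beta, Delta, Epsilon, Eta}.
C3: derived state 'present' in Alpha and Delta only — synapomorphy for {Alpha, Delta}.
C4: derived state 'absent' in Eta only — an autapomorphy, so it tells us nothing about relationships among taxa.
C5 (derived state 'present') is shared by Alpha, Delta, and Eta — a synapomorphy uniting that clade.
Only Beta and Epsilon show the derived state 'absent' for C6, supporting them as a clade.
Most parsimonious ingroup topology: (Theta,((Eta,(Alpha,Delta)),(Beta,Epsilon))).
Theta is sister to the clade containing all other ingroup taxa, so it is the earliest-diverging (most basal) ingroup lineage.

Theta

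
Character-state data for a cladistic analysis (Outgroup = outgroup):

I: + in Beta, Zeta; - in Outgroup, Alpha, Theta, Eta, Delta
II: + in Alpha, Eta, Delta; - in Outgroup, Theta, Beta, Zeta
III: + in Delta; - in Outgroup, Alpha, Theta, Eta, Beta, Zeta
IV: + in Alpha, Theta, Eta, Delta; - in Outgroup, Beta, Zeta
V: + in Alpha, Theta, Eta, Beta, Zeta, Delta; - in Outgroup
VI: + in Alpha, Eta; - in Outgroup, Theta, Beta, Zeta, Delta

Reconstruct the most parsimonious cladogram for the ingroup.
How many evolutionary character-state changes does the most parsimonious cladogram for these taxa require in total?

6

The outgroup has state '-' for every character, so '+' is the derived state throughout.
Only Beta and Zeta show the derived state '+' for I, supporting them as a clade.
II: derived state '+' in Alpha, Delta, and Eta only — synapomorphy for {Alpha, Delta, Eta}.
III (derived state '+') is unique to Delta (autapomorphy; uninformative for grouping).
IV: derived state '+' in Alpha, Delta, Eta, and Theta only — synapomorphy for {Alpha, Delta, Eta, Theta}.
V (derived state '+') is shared by all ingroup taxa — unites the whole ingroup.
VI (derived state '+') is shared by Alpha and Eta — a synapomorphy uniting that clade.
Most parsimonious ingroup topology: ((((Alpha,Eta),Delta),Theta),(Beta,Zeta)).
Changes per character on this tree: I: 1; II: 1; III: 1; IV: 1; V: 1; VI: 1.
Total = 6.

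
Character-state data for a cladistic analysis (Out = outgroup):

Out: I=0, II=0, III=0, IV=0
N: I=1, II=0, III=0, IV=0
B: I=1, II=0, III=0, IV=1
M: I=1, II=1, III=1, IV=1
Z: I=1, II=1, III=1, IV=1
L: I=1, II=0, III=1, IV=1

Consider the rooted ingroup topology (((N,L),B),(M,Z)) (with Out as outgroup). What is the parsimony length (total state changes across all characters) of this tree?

6

Map each character onto (((N,L),B),(M,Z)) (rooted by Out) and count the minimum state changes it requires (Fitch parsimony):
I: 1; II: 1; III: 2; IV: 2.
Total tree length = 6.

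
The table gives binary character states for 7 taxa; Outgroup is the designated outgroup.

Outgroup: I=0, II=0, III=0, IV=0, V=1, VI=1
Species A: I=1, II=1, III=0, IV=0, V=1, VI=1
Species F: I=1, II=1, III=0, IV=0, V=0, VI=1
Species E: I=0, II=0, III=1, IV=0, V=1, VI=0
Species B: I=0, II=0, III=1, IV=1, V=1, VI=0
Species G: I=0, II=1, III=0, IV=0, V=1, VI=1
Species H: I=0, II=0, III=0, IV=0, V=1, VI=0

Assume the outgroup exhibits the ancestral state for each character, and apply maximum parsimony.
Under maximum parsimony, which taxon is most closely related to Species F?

Character polarity is set by the outgroup: the derived state is whichever differs from the outgroup's state, so for V, VI the derived state is '0', and for the remaining characters it is '1'.
I (derived state '1') is shared by Species A and Species F — a synapomorphy uniting that clade.
II: derived state '1' in Species A, Species F, and Species G only — synapomorphy for {Species A, Species F, Species G}.
Only Species B and Species E show the derived state '1' for III, supporting them as a clade.
IV: derived state '1' in Species B only — an autapomorphy, so it tells us nothing about relationships among taxa.
V (derived state '0') is unique to Species F (autapomorphy; uninformative for grouping).
VI (derived state '0') is shared by Species B, Species E, and Species H — a synapomorphy uniting that clade.
Most parsimonious ingroup topology: (((Species A,Species F),Species G),((Species E,Species B),Species H)).
Species F and Species A form a cherry on this tree, so they are sister taxa.

Species A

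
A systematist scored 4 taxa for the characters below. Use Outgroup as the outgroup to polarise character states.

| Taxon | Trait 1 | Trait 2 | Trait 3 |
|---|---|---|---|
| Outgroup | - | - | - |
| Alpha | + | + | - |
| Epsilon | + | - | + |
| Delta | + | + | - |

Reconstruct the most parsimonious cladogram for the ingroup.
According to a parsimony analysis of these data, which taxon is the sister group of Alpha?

Delta

The outgroup has state '-' for every character, so '+' is the derived state throughout.
Trait 1 (derived state '+') is shared by all ingroup taxa — unites the whole ingroup.
Only Alpha and Delta show the derived state '+' for Trait 2, supporting them as a clade.
Trait 3 (derived state '+') is unique to Epsilon (autapomorphy; uninformative for grouping).
Most parsimonious ingroup topology: ((Alpha,Delta),Epsilon).
Alpha and Delta form a cherry on this tree, so they are sister taxa.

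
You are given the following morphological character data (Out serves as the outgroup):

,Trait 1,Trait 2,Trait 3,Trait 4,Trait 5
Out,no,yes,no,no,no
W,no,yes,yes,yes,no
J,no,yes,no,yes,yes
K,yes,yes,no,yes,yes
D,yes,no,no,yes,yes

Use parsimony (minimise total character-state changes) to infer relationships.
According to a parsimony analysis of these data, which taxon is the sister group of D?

Character polarity is set by the outgroup: the derived state is whichever differs from the outgroup's state, so for Trait 2 the derived state is 'no', and for the remaining characters it is 'yes'.
Trait 1 (derived state 'yes') is shared by D and K — a synapomorphy uniting that clade.
Trait 2: derived state 'no' in D only — an autapomorphy, so it tells us nothing about relationships among taxa.
Trait 3: derived state 'yes' in W only — an autapomorphy, so it tells us nothing about relationships among taxa.
All ingroup taxa share the derived state 'yes' for Trait 4; it defines the ingroup but does not resolve relationships within it.
Only D, J, and K show the derived state 'yes' for Trait 5, supporting them as a clade.
Most parsimonious ingroup topology: (W,(J,(K,D))).
D and K form a cherry on this tree, so they are sister taxa.

K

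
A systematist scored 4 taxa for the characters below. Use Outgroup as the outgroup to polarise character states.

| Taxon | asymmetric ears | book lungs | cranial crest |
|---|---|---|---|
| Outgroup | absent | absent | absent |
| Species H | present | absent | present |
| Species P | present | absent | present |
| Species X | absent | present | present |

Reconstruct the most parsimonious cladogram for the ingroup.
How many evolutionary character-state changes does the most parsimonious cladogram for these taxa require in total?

3

The outgroup has state 'absent' for every character, so 'present' is the derived state throughout.
asymmetric ears (derived state 'present') is shared by Species H and Species P — a synapomorphy uniting that clade.
book lungs (derived state 'present') is unique to Species X (autapomorphy; uninformative for grouping).
cranial crest (derived state 'present') is shared by all ingroup taxa — unites the whole ingroup.
Most parsimonious ingroup topology: ((Species H,Species P),Species X).
Changes per character on this tree: asymmetric ears: 1; book lungs: 1; cranial crest: 1.
Total = 3.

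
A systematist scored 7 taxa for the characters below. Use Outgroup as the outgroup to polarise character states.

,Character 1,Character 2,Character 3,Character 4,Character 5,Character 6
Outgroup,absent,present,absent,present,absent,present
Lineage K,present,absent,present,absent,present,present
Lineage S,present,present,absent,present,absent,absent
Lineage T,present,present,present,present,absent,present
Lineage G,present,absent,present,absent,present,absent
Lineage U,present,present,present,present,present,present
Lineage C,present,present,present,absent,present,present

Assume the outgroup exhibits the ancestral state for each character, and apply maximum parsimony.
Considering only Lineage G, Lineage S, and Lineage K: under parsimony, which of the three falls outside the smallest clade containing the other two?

Lineage S

Character polarity is set by the outgroup: the derived state is whichever differs from the outgroup's state, so for Character 2, Character 4, Character 6 the derived state is 'absent', and for the remaining characters it is 'present'.
Character 1 (derived state 'present') is shared by all ingroup taxa — unites the whole ingroup.
Character 2 (derived state 'absent') is shared by Lineage G and Lineage K — a synapomorphy uniting that clade.
Character 3 (derived state 'present') is shared by Lineage C, Lineage G, Lineage K, Lineage T, and Lineage U — a synapomorphy uniting that clade.
Only Lineage C, Lineage G, and Lineage K show the derived state 'absent' for Character 4, supporting them as a clade.
Only Lineage C, Lineage G, Lineage K, and Lineage U show the derived state 'present' for Character 5, supporting them as a clade.
Character 6 groups Lineage G and Lineage S, which is incompatible with the clades supported by the remaining characters; treating it as convergent (homoplasy) costs fewer steps than any alternative tree.
Most parsimonious ingroup topology: (((((Lineage K,Lineage G),Lineage C),Lineage U),Lineage T),Lineage S).
Lineage K and Lineage G share a more recent common ancestor with each other than either does with Lineage S, so Lineage S is the least closely related of the three.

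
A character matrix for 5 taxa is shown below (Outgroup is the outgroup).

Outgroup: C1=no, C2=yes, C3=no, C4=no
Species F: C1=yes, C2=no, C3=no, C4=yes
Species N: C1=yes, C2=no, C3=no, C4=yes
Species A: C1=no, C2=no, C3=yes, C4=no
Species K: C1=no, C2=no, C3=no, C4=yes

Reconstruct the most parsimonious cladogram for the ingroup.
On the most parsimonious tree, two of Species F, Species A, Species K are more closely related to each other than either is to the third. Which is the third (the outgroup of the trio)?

Character polarity is set by the outgroup: the derived state is whichever differs from the outgroup's state, so for C2 the derived state is 'no', and for the remaining characters it is 'yes'.
C1 (derived state 'yes') is shared by Species F and Species N — a synapomorphy uniting that clade.
All ingroup taxa share the derived state 'no' for C2; it defines the ingroup but does not resolve relationships within it.
C3 (derived state 'yes') is unique to Species A (autapomorphy; uninformative for grouping).
C4: derived state 'yes' in Species F, Species K, and Species N only — synapomorphy for {Species F, Species K, Species N}.
Most parsimonious ingroup topology: (((Species F,Species N),Species K),Species A).
Species K and Species F share a more recent common ancestor with each other than either does with Species A, so Species A is the least closely related of the three.

Species A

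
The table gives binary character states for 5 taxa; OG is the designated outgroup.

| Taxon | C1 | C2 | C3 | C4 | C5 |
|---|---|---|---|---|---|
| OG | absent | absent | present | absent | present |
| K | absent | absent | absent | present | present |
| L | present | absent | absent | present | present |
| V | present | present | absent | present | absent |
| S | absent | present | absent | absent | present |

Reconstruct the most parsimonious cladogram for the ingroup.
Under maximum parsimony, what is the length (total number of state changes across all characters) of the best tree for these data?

Character polarity is set by the outgroup: the derived state is whichever differs from the outgroup's state, so for C3, C5 the derived state is 'absent', and for the remaining characters it is 'present'.
C1 (derived state 'present') is shared by L and V — a synapomorphy uniting that clade.
C2 (state 'present') occurs in S and V but conflicts with the nesting implied by the other characters — most parsimoniously interpreted as homoplasy.
All ingroup taxa share the derived state 'absent' for C3; it defines the ingroup but does not resolve relationships within it.
C4 (derived state 'present') is shared by K, L, and V — a synapomorphy uniting that clade.
C5: derived state 'absent' in V only — an autapomorphy, so it tells us nothing about relationships among taxa.
Most parsimonious ingroup topology: ((K,(L,V)),S).
Changes per character on this tree: C1: 1; C2: 2; C3: 1; C4: 1; C5: 1.
Total = 6.

6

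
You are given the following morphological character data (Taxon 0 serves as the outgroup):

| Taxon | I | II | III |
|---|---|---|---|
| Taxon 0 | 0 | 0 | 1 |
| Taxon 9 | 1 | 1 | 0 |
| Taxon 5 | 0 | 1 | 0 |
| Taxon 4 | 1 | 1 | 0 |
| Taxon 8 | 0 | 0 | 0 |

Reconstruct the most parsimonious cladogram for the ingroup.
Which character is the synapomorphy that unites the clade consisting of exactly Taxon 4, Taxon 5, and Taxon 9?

Character polarity is set by the outgroup: the derived state is whichever differs from the outgroup's state, so for III the derived state is '0', and for the remaining characters it is '1'.
I (derived state '1') is shared by Taxon 4 and Taxon 9 — a synapomorphy uniting that clade.
II: derived state '1' in Taxon 4, Taxon 5, and Taxon 9 only — synapomorphy for {Taxon 4, Taxon 5, Taxon 9}.
III (derived state '0') is shared by all ingroup taxa — unites the whole ingroup.
Most parsimonious ingroup topology: (((Taxon 9,Taxon 4),Taxon 5),Taxon 8).
The clade {Taxon 4, Taxon 5, Taxon 9} is supported by II: its derived state '1' occurs in exactly those taxa and in no other taxon (including the outgroup).

II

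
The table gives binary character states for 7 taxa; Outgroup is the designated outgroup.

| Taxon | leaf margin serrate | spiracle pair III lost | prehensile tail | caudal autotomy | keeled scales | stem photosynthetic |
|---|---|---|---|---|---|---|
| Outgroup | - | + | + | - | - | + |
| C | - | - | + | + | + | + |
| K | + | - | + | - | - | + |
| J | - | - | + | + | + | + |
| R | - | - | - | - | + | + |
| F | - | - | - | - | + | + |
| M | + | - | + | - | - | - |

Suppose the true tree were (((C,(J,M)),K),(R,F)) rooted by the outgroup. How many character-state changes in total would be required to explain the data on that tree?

Map each character onto (((C,(J,M)),K),(R,F)) (rooted by Outgroup) and count the minimum state changes it requires (Fitch parsimony):
leaf margin serrate: 2; spiracle pair III lost: 1; prehensile tail: 1; caudal autotomy: 2; keeled scales: 3; stem photosynthetic: 1.
Total tree length = 10.

10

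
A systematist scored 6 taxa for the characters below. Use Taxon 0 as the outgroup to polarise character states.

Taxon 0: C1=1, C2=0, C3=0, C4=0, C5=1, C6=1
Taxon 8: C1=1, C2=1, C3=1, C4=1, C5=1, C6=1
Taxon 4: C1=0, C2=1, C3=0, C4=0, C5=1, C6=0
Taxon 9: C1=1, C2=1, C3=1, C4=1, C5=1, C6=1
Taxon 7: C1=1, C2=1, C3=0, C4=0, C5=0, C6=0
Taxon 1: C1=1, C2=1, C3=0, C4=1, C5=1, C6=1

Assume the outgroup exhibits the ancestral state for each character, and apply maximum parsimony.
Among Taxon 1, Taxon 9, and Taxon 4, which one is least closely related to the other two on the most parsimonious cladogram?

Taxon 4

Character polarity is set by the outgroup: the derived state is whichever differs from the outgroup's state, so for C1, C5, C6 the derived state is '0', and for the remaining characters it is '1'.
C1: derived state '0' in Taxon 4 only — an autapomorphy, so it tells us nothing about relationships among taxa.
All ingroup taxa share the derived state '1' for C2; it defines the ingroup but does not resolve relationships within it.
Only Taxon 8 and Taxon 9 show the derived state '1' for C3, supporting them as a clade.
C4: derived state '1' in Taxon 1, Taxon 8, and Taxon 9 only — synapomorphy for {Taxon 1, Taxon 8, Taxon 9}.
C5 (derived state '0') is unique to Taxon 7 (autapomorphy; uninformative for grouping).
C6 (derived state '0') is shared by Taxon 4 and Taxon 7 — a synapomorphy uniting that clade.
Most parsimonious ingroup topology: (((Taxon 8,Taxon 9),Taxon 1),(Taxon 4,Taxon 7)).
Taxon 9 and Taxon 1 share a more recent common ancestor with each other than either does with Taxon 4, so Taxon 4 is the least closely related of the three.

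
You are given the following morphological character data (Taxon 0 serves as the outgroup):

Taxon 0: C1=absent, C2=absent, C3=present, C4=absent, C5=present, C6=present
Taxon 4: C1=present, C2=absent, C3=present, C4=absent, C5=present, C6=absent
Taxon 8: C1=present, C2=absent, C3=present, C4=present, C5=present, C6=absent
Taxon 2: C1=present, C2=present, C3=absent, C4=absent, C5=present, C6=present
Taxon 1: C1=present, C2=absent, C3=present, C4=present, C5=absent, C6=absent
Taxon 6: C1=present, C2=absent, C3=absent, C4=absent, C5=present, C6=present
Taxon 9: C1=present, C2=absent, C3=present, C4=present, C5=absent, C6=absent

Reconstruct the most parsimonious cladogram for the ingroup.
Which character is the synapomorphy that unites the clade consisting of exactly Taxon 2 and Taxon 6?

C3

Character polarity is set by the outgroup: the derived state is whichever differs from the outgroup's state, so for C3, C5, C6 the derived state is 'absent', and for the remaining characters it is 'present'.
All ingroup taxa share the derived state 'present' for C1; it defines the ingroup but does not resolve relationships within it.
C2: derived state 'present' in Taxon 2 only — an autapomorphy, so it tells us nothing about relationships among taxa.
C3 (derived state 'absent') is shared by Taxon 2 and Taxon 6 — a synapomorphy uniting that clade.
C4: derived state 'present' in Taxon 1, Taxon 8, and Taxon 9 only — synapomorphy for {Taxon 1, Taxon 8, Taxon 9}.
C5: derived state 'absent' in Taxon 1 and Taxon 9 only — synapomorphy for {Taxon 1, Taxon 9}.
Only Taxon 1, Taxon 4, Taxon 8, and Taxon 9 show the derived state 'absent' for C6, supporting them as a clade.
Most parsimonious ingroup topology: ((Taxon 4,(Taxon 8,(Taxon 1,Taxon 9))),(Taxon 2,Taxon 6)).
The clade {Taxon 2, Taxon 6} is supported by C3: its derived state 'absent' occurs in exactly those taxa and in no other taxon (including the outgroup).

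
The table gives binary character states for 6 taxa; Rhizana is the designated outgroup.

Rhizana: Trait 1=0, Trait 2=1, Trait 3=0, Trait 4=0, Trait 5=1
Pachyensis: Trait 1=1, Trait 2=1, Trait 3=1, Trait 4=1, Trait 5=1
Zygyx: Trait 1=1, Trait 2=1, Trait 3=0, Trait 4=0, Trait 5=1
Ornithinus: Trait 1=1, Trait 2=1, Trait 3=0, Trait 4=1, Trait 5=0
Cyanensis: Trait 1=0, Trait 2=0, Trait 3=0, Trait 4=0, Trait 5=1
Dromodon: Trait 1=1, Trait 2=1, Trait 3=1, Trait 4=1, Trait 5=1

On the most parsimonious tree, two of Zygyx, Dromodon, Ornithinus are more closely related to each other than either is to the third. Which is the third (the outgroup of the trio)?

Character polarity is set by the outgroup: the derived state is whichever differs from the outgroup's state, so for Trait 2, Trait 5 the derived state is '0', and for the remaining characters it is '1'.
Trait 1 (derived state '1') is shared by Dromodon, Ornithinus, Pachyensis, and Zygyx — a synapomorphy uniting that clade.
Trait 2 (derived state '0') is unique to Cyanensis (autapomorphy; uninformative for grouping).
Trait 3 (derived state '1') is shared by Dromodon and Pachyensis — a synapomorphy uniting that clade.
Trait 4 (derived state '1') is shared by Dromodon, Ornithinus, and Pachyensis — a synapomorphy uniting that clade.
Trait 5: derived state '0' in Ornithinus only — an autapomorphy, so it tells us nothing about relationships among taxa.
Most parsimonious ingroup topology: ((((Pachyensis,Dromodon),Ornithinus),Zygyx),Cyanensis).
Ornithinus and Dromodon share a more recent common ancestor with each other than either does with Zygyx, so Zygyx is the least closely related of the three.

Zygyx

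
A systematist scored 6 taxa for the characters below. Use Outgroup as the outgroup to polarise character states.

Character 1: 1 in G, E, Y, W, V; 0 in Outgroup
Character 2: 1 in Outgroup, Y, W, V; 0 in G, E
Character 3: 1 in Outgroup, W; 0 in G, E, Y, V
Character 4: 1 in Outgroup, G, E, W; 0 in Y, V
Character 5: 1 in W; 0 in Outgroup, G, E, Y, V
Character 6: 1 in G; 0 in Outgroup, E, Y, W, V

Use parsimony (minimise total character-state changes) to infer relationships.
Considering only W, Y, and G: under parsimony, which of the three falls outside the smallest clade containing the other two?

W

Character polarity is set by the outgroup: the derived state is whichever differs from the outgroup's state, so for Character 2, Character 3, Character 4 the derived state is '0', and for the remaining characters it is '1'.
Character 1 (derived state '1') is shared by all ingroup taxa — unites the whole ingroup.
Character 2 (derived state '0') is shared by E and G — a synapomorphy uniting that clade.
Character 3: derived state '0' in E, G, V, and Y only — synapomorphy for {E, G, V, Y}.
Character 4: derived state '0' in V and Y only — synapomorphy for {V, Y}.
Character 5: derived state '1' in W only — an autapomorphy, so it tells us nothing about relationships among taxa.
Character 6: derived state '1' in G only — an autapomorphy, so it tells us nothing about relationships among taxa.
Most parsimonious ingroup topology: (((G,E),(Y,V)),W).
G and Y share a more recent common ancestor with each other than either does with W, so W is the least closely related of the three.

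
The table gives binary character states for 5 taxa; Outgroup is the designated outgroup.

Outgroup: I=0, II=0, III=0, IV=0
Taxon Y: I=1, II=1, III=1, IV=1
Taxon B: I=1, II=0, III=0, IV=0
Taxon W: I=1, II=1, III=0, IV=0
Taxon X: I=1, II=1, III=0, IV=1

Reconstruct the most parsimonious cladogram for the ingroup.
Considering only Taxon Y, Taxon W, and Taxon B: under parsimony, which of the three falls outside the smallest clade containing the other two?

Taxon B

The outgroup has state '0' for every character, so '1' is the derived state throughout.
I (derived state '1') is shared by all ingroup taxa — unites the whole ingroup.
Only Taxon W, Taxon X, and Taxon Y show the derived state '1' for II, supporting them as a clade.
III (derived state '1') is unique to Taxon Y (autapomorphy; uninformative for grouping).
IV (derived state '1') is shared by Taxon X and Taxon Y — a synapomorphy uniting that clade.
Most parsimonious ingroup topology: (((Taxon Y,Taxon X),Taxon W),Taxon B).
Taxon Y and Taxon W share a more recent common ancestor with each other than either does with Taxon B, so Taxon B is the least closely related of the three.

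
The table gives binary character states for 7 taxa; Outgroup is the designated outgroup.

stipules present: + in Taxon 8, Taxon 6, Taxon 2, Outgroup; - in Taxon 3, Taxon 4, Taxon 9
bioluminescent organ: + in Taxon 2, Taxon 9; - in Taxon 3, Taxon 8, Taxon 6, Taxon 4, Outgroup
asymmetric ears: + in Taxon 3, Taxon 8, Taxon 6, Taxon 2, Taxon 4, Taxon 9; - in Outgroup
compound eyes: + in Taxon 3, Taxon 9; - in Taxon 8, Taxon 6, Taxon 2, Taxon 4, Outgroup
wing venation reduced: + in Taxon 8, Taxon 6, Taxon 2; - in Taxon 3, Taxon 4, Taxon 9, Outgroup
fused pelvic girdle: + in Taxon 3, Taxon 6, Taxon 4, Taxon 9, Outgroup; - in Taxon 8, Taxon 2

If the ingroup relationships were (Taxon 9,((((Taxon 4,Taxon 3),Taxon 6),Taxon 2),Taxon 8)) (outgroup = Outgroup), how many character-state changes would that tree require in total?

11

Map each character onto (Taxon 9,((((Taxon 4,Taxon 3),Taxon 6),Taxon 2),Taxon 8)) (rooted by Outgroup) and count the minimum state changes it requires (Fitch parsimony):
stipules present: 2; bioluminescent organ: 2; asymmetric ears: 1; compound eyes: 2; wing venation reduced: 2; fused pelvic girdle: 2.
Total tree length = 11.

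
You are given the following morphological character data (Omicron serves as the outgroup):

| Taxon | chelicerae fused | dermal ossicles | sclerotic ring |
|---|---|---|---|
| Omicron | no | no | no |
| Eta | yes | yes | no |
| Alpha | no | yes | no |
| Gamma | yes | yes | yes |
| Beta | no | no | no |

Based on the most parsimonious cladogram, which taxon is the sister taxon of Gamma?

The outgroup has state 'no' for every character, so 'yes' is the derived state throughout.
chelicerae fused: derived state 'yes' in Eta and Gamma only — synapomorphy for {Eta, Gamma}.
dermal ossicles (derived state 'yes') is shared by Alpha, Eta, and Gamma — a synapomorphy uniting that clade.
sclerotic ring: derived state 'yes' in Gamma only — an autapomorphy, so it tells us nothing about relationships among taxa.
Most parsimonious ingroup topology: (((Eta,Gamma),Alpha),Beta).
Gamma and Eta form a cherry on this tree, so they are sister taxa.

Eta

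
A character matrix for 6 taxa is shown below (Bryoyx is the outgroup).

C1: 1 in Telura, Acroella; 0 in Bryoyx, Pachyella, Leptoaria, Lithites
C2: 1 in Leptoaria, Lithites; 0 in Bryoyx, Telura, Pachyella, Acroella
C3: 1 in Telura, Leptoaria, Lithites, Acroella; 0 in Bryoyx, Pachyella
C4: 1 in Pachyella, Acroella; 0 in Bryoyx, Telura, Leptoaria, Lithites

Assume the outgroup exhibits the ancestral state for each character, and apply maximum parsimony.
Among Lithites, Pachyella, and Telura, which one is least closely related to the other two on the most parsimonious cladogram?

Pachyella

The outgroup has state '0' for every character, so '1' is the derived state throughout.
C1: derived state '1' in Acroella and Telura only — synapomorphy for {Acroella, Telura}.
Only Leptoaria and Lithites show the derived state '1' for C2, supporting them as a clade.
C3 (derived state '1') is shared by Acroella, Leptoaria, Lithites, and Telura — a synapomorphy uniting that clade.
C4 (state '1') occurs in Acroella and Pachyella but conflicts with the nesting implied by the other characters — most parsimoniously interpreted as homoplasy.
Most parsimonious ingroup topology: (((Telura,Acroella),(Leptoaria,Lithites)),Pachyella).
Telura and Lithites share a more recent common ancestor with each other than either does with Pachyella, so Pachyella is the least closely related of the three.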